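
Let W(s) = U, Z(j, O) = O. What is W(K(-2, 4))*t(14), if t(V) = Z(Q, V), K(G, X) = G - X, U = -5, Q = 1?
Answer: -70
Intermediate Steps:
t(V) = V
W(s) = -5
W(K(-2, 4))*t(14) = -5*14 = -70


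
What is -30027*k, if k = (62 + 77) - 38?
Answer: -3032727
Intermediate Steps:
k = 101 (k = 139 - 38 = 101)
-30027*k = -30027*101 = -3032727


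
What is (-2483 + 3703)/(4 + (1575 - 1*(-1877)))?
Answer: 305/864 ≈ 0.35301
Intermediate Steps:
(-2483 + 3703)/(4 + (1575 - 1*(-1877))) = 1220/(4 + (1575 + 1877)) = 1220/(4 + 3452) = 1220/3456 = 1220*(1/3456) = 305/864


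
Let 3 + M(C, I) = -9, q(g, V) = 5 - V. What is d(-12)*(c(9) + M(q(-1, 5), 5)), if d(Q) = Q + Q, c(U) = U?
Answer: 72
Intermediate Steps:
M(C, I) = -12 (M(C, I) = -3 - 9 = -12)
d(Q) = 2*Q
d(-12)*(c(9) + M(q(-1, 5), 5)) = (2*(-12))*(9 - 12) = -24*(-3) = 72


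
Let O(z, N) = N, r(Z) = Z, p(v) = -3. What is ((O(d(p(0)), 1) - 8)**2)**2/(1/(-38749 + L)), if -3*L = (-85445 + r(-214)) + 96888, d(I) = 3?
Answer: -102023292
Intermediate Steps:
L = -3743 (L = -((-85445 - 214) + 96888)/3 = -(-85659 + 96888)/3 = -1/3*11229 = -3743)
((O(d(p(0)), 1) - 8)**2)**2/(1/(-38749 + L)) = ((1 - 8)**2)**2/(1/(-38749 - 3743)) = ((-7)**2)**2/(1/(-42492)) = 49**2/(-1/42492) = 2401*(-42492) = -102023292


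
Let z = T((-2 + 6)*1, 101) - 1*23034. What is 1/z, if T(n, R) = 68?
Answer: -1/22966 ≈ -4.3543e-5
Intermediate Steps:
z = -22966 (z = 68 - 1*23034 = 68 - 23034 = -22966)
1/z = 1/(-22966) = -1/22966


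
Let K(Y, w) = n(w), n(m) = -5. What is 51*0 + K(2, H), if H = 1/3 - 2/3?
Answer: -5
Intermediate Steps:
H = -⅓ (H = 1*(⅓) - 2*⅓ = ⅓ - ⅔ = -⅓ ≈ -0.33333)
K(Y, w) = -5
51*0 + K(2, H) = 51*0 - 5 = 0 - 5 = -5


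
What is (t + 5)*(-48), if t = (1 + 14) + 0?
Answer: -960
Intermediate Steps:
t = 15 (t = 15 + 0 = 15)
(t + 5)*(-48) = (15 + 5)*(-48) = 20*(-48) = -960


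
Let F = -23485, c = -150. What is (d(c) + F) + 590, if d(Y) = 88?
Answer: -22807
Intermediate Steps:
(d(c) + F) + 590 = (88 - 23485) + 590 = -23397 + 590 = -22807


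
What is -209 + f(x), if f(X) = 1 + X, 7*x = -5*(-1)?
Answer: -1451/7 ≈ -207.29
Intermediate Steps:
x = 5/7 (x = (-5*(-1))/7 = (⅐)*5 = 5/7 ≈ 0.71429)
-209 + f(x) = -209 + (1 + 5/7) = -209 + 12/7 = -1451/7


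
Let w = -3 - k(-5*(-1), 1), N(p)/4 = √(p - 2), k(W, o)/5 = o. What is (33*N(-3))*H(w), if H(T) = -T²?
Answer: -8448*I*√5 ≈ -18890.0*I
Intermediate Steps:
k(W, o) = 5*o
N(p) = 4*√(-2 + p) (N(p) = 4*√(p - 2) = 4*√(-2 + p))
w = -8 (w = -3 - 5 = -8)
(33*N(-3))*H(w) = (33*(4*√(-2 - 3)))*(-1*(-8)²) = (33*(4*√(-5)))*(-1*64) = (33*(4*(I*√5)))*(-64) = (33*(4*I*√5))*(-64) = (132*I*√5)*(-64) = -8448*I*√5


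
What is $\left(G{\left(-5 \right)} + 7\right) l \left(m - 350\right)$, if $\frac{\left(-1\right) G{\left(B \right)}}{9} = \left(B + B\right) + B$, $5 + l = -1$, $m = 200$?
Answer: $127800$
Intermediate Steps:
$l = -6$ ($l = -5 - 1 = -6$)
$G{\left(B \right)} = - 27 B$ ($G{\left(B \right)} = - 9 \left(\left(B + B\right) + B\right) = - 9 \left(2 B + B\right) = - 9 \cdot 3 B = - 27 B$)
$\left(G{\left(-5 \right)} + 7\right) l \left(m - 350\right) = \left(\left(-27\right) \left(-5\right) + 7\right) \left(-6\right) \left(200 - 350\right) = \left(135 + 7\right) \left(-6\right) \left(-150\right) = 142 \left(-6\right) \left(-150\right) = \left(-852\right) \left(-150\right) = 127800$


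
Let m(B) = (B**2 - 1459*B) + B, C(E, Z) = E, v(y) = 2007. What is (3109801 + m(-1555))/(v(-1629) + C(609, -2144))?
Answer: 974377/327 ≈ 2979.7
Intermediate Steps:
m(B) = B**2 - 1458*B
(3109801 + m(-1555))/(v(-1629) + C(609, -2144)) = (3109801 - 1555*(-1458 - 1555))/(2007 + 609) = (3109801 - 1555*(-3013))/2616 = (3109801 + 4685215)*(1/2616) = 7795016*(1/2616) = 974377/327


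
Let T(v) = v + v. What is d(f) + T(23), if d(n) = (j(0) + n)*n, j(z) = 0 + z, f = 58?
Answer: 3410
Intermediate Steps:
j(z) = z
T(v) = 2*v
d(n) = n**2 (d(n) = (0 + n)*n = n*n = n**2)
d(f) + T(23) = 58**2 + 2*23 = 3364 + 46 = 3410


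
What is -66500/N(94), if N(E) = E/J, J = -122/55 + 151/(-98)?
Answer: 9623975/3619 ≈ 2659.3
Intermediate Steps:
J = -20261/5390 (J = -122*1/55 + 151*(-1/98) = -122/55 - 151/98 = -20261/5390 ≈ -3.7590)
N(E) = -5390*E/20261 (N(E) = E/(-20261/5390) = E*(-5390/20261) = -5390*E/20261)
-66500/N(94) = -66500/((-5390/20261*94)) = -66500/(-506660/20261) = -66500*(-20261/506660) = 9623975/3619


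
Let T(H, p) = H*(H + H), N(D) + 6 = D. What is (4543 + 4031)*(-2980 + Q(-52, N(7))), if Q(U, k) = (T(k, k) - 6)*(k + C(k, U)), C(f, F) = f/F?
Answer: -332594034/13 ≈ -2.5584e+7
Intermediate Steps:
N(D) = -6 + D
T(H, p) = 2*H**2 (T(H, p) = H*(2*H) = 2*H**2)
Q(U, k) = (-6 + 2*k**2)*(k + k/U) (Q(U, k) = (2*k**2 - 6)*(k + k/U) = (-6 + 2*k**2)*(k + k/U))
(4543 + 4031)*(-2980 + Q(-52, N(7))) = (4543 + 4031)*(-2980 + 2*(-6 + 7)*(-3 + (-6 + 7)**2 - 52*(-3 + (-6 + 7)**2))/(-52)) = 8574*(-2980 + 2*1*(-1/52)*(-3 + 1**2 - 52*(-3 + 1**2))) = 8574*(-2980 + 2*1*(-1/52)*(-3 + 1 - 52*(-3 + 1))) = 8574*(-2980 + 2*1*(-1/52)*(-3 + 1 - 52*(-2))) = 8574*(-2980 + 2*1*(-1/52)*(-3 + 1 + 104)) = 8574*(-2980 + 2*1*(-1/52)*102) = 8574*(-2980 - 51/13) = 8574*(-38791/13) = -332594034/13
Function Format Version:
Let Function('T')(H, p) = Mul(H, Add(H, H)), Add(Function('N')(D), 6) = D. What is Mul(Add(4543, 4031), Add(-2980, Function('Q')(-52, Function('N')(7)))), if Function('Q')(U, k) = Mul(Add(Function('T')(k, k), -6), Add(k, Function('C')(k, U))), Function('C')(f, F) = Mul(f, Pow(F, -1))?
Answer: Rational(-332594034, 13) ≈ -2.5584e+7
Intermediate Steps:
Function('N')(D) = Add(-6, D)
Function('T')(H, p) = Mul(2, Pow(H, 2)) (Function('T')(H, p) = Mul(H, Mul(2, H)) = Mul(2, Pow(H, 2)))
Function('Q')(U, k) = Mul(Add(-6, Mul(2, Pow(k, 2))), Add(k, Mul(k, Pow(U, -1)))) (Function('Q')(U, k) = Mul(Add(Mul(2, Pow(k, 2)), -6), Add(k, Mul(k, Pow(U, -1)))) = Mul(Add(-6, Mul(2, Pow(k, 2))), Add(k, Mul(k, Pow(U, -1)))))
Mul(Add(4543, 4031), Add(-2980, Function('Q')(-52, Function('N')(7)))) = Mul(Add(4543, 4031), Add(-2980, Mul(2, Add(-6, 7), Pow(-52, -1), Add(-3, Pow(Add(-6, 7), 2), Mul(-52, Add(-3, Pow(Add(-6, 7), 2))))))) = Mul(8574, Add(-2980, Mul(2, 1, Rational(-1, 52), Add(-3, Pow(1, 2), Mul(-52, Add(-3, Pow(1, 2))))))) = Mul(8574, Add(-2980, Mul(2, 1, Rational(-1, 52), Add(-3, 1, Mul(-52, Add(-3, 1)))))) = Mul(8574, Add(-2980, Mul(2, 1, Rational(-1, 52), Add(-3, 1, Mul(-52, -2))))) = Mul(8574, Add(-2980, Mul(2, 1, Rational(-1, 52), Add(-3, 1, 104)))) = Mul(8574, Add(-2980, Mul(2, 1, Rational(-1, 52), 102))) = Mul(8574, Add(-2980, Rational(-51, 13))) = Mul(8574, Rational(-38791, 13)) = Rational(-332594034, 13)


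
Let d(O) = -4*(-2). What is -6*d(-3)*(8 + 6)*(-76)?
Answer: 51072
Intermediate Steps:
d(O) = 8
-6*d(-3)*(8 + 6)*(-76) = -48*(8 + 6)*(-76) = -48*14*(-76) = -6*112*(-76) = -672*(-76) = 51072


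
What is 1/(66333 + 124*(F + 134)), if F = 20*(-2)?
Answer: 1/77989 ≈ 1.2822e-5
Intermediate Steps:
F = -40
1/(66333 + 124*(F + 134)) = 1/(66333 + 124*(-40 + 134)) = 1/(66333 + 124*94) = 1/(66333 + 11656) = 1/77989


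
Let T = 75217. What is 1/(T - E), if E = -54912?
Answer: 1/130129 ≈ 7.6847e-6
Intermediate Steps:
1/(T - E) = 1/(75217 - 1*(-54912)) = 1/(75217 + 54912) = 1/130129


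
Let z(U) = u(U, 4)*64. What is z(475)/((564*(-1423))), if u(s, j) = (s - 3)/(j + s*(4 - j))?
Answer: -1888/200643 ≈ -0.0094097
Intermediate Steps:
u(s, j) = (-3 + s)/(j + s*(4 - j))
z(U) = -48 + 16*U (z(U) = ((-3 + U)/(4 + 4*U - 1*4*U))*64 = ((-3 + U)/(4 + 4*U - 4*U))*64 = ((-3 + U)/4)*64 = (-¾ + U/4)*64 = -48 + 16*U)
z(475)/((564*(-1423))) = (-48 + 16*475)/((564*(-1423))) = (-48 + 7600)/(-802572) = 7552*(-1/802572) = -1888/200643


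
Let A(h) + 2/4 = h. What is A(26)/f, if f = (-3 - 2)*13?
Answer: -51/130 ≈ -0.39231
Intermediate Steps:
A(h) = -½ + h
f = -65 (f = -5*13 = -65)
A(26)/f = (-½ + 26)/(-65) = (51/2)*(-1/65) = -51/130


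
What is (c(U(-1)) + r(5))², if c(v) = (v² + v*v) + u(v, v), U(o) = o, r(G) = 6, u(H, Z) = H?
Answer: 49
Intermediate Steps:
c(v) = v + 2*v² (c(v) = (v² + v*v) + v = (v² + v²) + v = 2*v² + v = v + 2*v²)
(c(U(-1)) + r(5))² = (-(1 + 2*(-1)) + 6)² = (-(1 - 2) + 6)² = (-1*(-1) + 6)² = (1 + 6)² = 7² = 49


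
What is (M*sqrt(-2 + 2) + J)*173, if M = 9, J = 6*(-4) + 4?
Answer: -3460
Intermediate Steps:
J = -20 (J = -24 + 4 = -20)
(M*sqrt(-2 + 2) + J)*173 = (9*sqrt(-2 + 2) - 20)*173 = (9*sqrt(0) - 20)*173 = (9*0 - 20)*173 = (0 - 20)*173 = -20*173 = -3460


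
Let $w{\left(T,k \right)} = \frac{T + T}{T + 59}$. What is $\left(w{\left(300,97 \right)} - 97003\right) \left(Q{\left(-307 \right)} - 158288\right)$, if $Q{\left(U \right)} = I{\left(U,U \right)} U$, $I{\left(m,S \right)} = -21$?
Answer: $\frac{5287631571157}{359} \approx 1.4729 \cdot 10^{10}$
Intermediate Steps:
$Q{\left(U \right)} = - 21 U$
$w{\left(T,k \right)} = \frac{2 T}{59 + T}$
$\left(w{\left(300,97 \right)} - 97003\right) \left(Q{\left(-307 \right)} - 158288\right) = \left(2 \cdot 300 \frac{1}{59 + 300} - 97003\right) \left(\left(-21\right) \left(-307\right) - 158288\right) = \left(2 \cdot 300 \cdot \frac{1}{359} - 97003\right) \left(6447 - 158288\right) = \left(2 \cdot 300 \cdot \frac{1}{359} - 97003\right) \left(-151841\right) = \left(\frac{600}{359} - 97003\right) \left(-151841\right) = \left(- \frac{34823477}{359}\right) \left(-151841\right) = \frac{5287631571157}{359}$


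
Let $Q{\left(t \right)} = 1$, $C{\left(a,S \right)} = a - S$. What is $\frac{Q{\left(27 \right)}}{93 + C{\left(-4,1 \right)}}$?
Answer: $\frac{1}{88} \approx 0.011364$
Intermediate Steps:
$\frac{Q{\left(27 \right)}}{93 + C{\left(-4,1 \right)}} = \frac{1}{93 - 5} \cdot 1 = \frac{1}{88} \cdot 1 = \frac{1}{88}$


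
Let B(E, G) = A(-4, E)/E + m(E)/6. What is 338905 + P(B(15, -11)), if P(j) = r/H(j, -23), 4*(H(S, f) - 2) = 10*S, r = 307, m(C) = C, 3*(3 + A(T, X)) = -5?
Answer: 91176497/269 ≈ 3.3895e+5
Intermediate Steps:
A(T, X) = -14/3 (A(T, X) = -3 + (⅓)*(-5) = -3 - 5/3 = -14/3)
H(S, f) = 2 + 5*S/2 (H(S, f) = 2 + (10*S)/4 = 2 + 5*S/2)
B(E, G) = -14/(3*E) + E/6
P(j) = 307/(2 + 5*j/2)
338905 + P(B(15, -11)) = 338905 + 614/(4 + 5*((⅙)*(-28 + 15²)/15)) = 338905 + 614/(4 + 5*((⅙)*(1/15)*(-28 + 225))) = 338905 + 614/(4 + 5*((⅙)*(1/15)*197)) = 338905 + 614/(4 + 5*(197/90)) = 338905 + 614/(4 + 197/18) = 338905 + 614/(269/18) = 338905 + 614*(18/269) = 338905 + 11052/269 = 91176497/269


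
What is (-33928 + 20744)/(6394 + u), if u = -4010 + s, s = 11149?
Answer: -13184/13533 ≈ -0.97421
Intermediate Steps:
u = 7139 (u = -4010 + 11149 = 7139)
(-33928 + 20744)/(6394 + u) = (-33928 + 20744)/(6394 + 7139) = -13184/13533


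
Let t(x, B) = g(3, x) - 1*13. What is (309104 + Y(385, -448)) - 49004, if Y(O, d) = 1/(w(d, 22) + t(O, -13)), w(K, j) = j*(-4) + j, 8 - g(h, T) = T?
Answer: 118605599/456 ≈ 2.6010e+5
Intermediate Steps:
g(h, T) = 8 - T
w(K, j) = -3*j (w(K, j) = -4*j + j = -3*j)
t(x, B) = -5 - x (t(x, B) = (8 - x) - 1*13 = (8 - x) - 13 = -5 - x)
Y(O, d) = 1/(-71 - O) (Y(O, d) = 1/(-3*22 + (-5 - O)) = 1/(-66 + (-5 - O)) = 1/(-71 - O))
(309104 + Y(385, -448)) - 49004 = (309104 - 1/(71 + 385)) - 49004 = (309104 - 1/456) - 49004 = 140951423/456 - 49004 = 118605599/456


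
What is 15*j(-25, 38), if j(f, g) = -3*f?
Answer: 1125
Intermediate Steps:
15*j(-25, 38) = 15*(-3*(-25)) = 15*75 = 1125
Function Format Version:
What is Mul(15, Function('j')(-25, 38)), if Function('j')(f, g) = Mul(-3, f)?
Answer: 1125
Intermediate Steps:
Mul(15, Function('j')(-25, 38)) = Mul(15, Mul(-3, -25)) = Mul(15, 75) = 1125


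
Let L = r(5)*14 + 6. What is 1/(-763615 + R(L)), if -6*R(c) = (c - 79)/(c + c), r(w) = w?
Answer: -304/232138959 ≈ -1.3096e-6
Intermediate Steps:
L = 76 (L = 5*14 + 6 = 70 + 6 = 76)
R(c) = -(-79 + c)/(12*c) (R(c) = -(c - 79)/(6*(c + c)) = -(-79 + c)/(6*(2*c)) = -(-79 + c)*1/(2*c)/6 = -(-79 + c)/(12*c))
1/(-763615 + R(L)) = 1/(-763615 + (1/12)*(79 - 1*76)/76) = 1/(-763615 + (1/12)*(1/76)*(79 - 76)) = 1/(-763615 + (1/12)*(1/76)*3) = 1/(-763615 + 1/304) = 1/(-232138959/304) = -304/232138959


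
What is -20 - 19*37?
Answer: -723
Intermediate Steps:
-20 - 19*37 = -20 - 703 = -723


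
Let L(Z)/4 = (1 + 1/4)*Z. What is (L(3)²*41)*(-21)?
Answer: -193725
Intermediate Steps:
L(Z) = 5*Z (L(Z) = 4*((1 + 1/4)*Z) = 4*((1 + ¼)*Z) = 4*(5*Z/4) = 5*Z)
(L(3)²*41)*(-21) = ((5*3)²*41)*(-21) = (15²*41)*(-21) = (225*41)*(-21) = 9225*(-21) = -193725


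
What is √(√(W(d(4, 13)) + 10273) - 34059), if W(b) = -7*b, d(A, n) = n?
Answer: √(-34059 + √10182) ≈ 184.28*I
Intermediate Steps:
√(√(W(d(4, 13)) + 10273) - 34059) = √(√(-7*13 + 10273) - 34059) = √(√(-91 + 10273) - 34059) = √(√10182 - 34059) = √(-34059 + √10182)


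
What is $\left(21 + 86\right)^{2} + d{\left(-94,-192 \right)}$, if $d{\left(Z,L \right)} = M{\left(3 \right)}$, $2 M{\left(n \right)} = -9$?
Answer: $\frac{22889}{2} \approx 11445.0$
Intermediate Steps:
$M{\left(n \right)} = - \frac{9}{2}$ ($M{\left(n \right)} = \frac{1}{2} \left(-9\right) = - \frac{9}{2}$)
$d{\left(Z,L \right)} = - \frac{9}{2}$
$\left(21 + 86\right)^{2} + d{\left(-94,-192 \right)} = \left(21 + 86\right)^{2} - \frac{9}{2} = 107^{2} - \frac{9}{2} = 11449 - \frac{9}{2} = \frac{22889}{2}$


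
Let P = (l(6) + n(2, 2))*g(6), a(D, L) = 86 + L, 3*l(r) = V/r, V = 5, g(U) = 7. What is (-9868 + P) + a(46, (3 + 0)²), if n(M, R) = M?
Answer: -175627/18 ≈ -9757.1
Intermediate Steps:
l(r) = 5/(3*r) (l(r) = (5/r)/3 = 5/(3*r))
P = 287/18 (P = ((5/3)/6 + 2)*7 = ((5/3)*(⅙) + 2)*7 = (5/18 + 2)*7 = (41/18)*7 = 287/18 ≈ 15.944)
(-9868 + P) + a(46, (3 + 0)²) = (-9868 + 287/18) + (86 + (3 + 0)²) = -177337/18 + (86 + 3²) = -177337/18 + (86 + 9) = -177337/18 + 95 = -175627/18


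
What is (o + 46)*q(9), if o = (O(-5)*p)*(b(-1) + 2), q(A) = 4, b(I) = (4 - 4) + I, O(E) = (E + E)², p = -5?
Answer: -1816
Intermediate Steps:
O(E) = 4*E² (O(E) = (2*E)² = 4*E²)
b(I) = I (b(I) = 0 + I = I)
o = -500 (o = ((4*(-5)²)*(-5))*(-1 + 2) = ((4*25)*(-5))*1 = (100*(-5))*1 = -500*1 = -500)
(o + 46)*q(9) = (-500 + 46)*4 = -454*4 = -1816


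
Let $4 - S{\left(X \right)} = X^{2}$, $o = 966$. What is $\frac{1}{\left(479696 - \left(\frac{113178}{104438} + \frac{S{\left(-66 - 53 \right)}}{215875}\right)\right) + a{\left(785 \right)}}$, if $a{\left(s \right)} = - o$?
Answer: $\frac{1024797875}{490600443345478} \approx 2.0889 \cdot 10^{-6}$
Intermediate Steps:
$a{\left(s \right)} = -966$ ($a{\left(s \right)} = \left(-1\right) 966 = -966$)
$S{\left(X \right)} = 4 - X^{2}$
$\frac{1}{\left(479696 - \left(\frac{113178}{104438} + \frac{S{\left(-66 - 53 \right)}}{215875}\right)\right) + a{\left(785 \right)}} = \frac{1}{\left(479696 - \left(\frac{113178}{104438} + \frac{4 - \left(-66 - 53\right)^{2}}{215875}\right)\right) - 966} = \frac{1}{\left(479696 - \left(113178 \cdot \frac{1}{104438} + \left(4 - \left(-119\right)^{2}\right) \frac{1}{215875}\right)\right) - 966} = \frac{1}{\left(479696 - \left(\frac{56589}{52219} + \left(4 - 14161\right) \frac{1}{215875}\right)\right) - 966} = \frac{1}{\left(479696 - \left(\frac{56589}{52219} - \frac{1287}{19625}\right)\right) - 966} = \frac{1}{\left(479696 - \frac{1043353272}{1024797875}\right) - 966} = \frac{1}{\frac{491590398092728}{1024797875} - 966} = \frac{1}{\frac{490600443345478}{1024797875}} = \frac{1024797875}{490600443345478}$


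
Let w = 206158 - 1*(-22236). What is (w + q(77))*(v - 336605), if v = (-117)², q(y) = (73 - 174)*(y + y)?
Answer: -68729441440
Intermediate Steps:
w = 228394 (w = 206158 + 22236 = 228394)
q(y) = -202*y
v = 13689
(w + q(77))*(v - 336605) = (228394 - 202*77)*(13689 - 336605) = (228394 - 15554)*(-322916) = 212840*(-322916) = -68729441440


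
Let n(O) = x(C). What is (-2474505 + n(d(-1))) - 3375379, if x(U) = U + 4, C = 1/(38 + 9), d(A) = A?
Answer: -274944359/47 ≈ -5.8499e+6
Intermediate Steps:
C = 1/47 ≈ 0.021277
x(U) = 4 + U
n(O) = 189/47 (n(O) = 4 + 1/47 = 189/47)
(-2474505 + n(d(-1))) - 3375379 = (-2474505 + 189/47) - 3375379 = -116301546/47 - 3375379 = -274944359/47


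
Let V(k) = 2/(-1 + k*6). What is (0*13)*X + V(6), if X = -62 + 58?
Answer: 2/35 ≈ 0.057143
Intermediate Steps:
X = -4
V(k) = 2/(-1 + 6*k)
(0*13)*X + V(6) = (0*13)*(-4) + 2/(-1 + 6*6) = 0*(-4) + 2/(-1 + 36) = 0 + 2/35 = 2/35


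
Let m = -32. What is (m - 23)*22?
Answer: -1210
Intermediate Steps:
(m - 23)*22 = (-32 - 23)*22 = -55*22 = -1210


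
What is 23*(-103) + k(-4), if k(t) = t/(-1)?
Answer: -2365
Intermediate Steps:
k(t) = -t (k(t) = t*(-1) = -t)
23*(-103) + k(-4) = 23*(-103) - 1*(-4) = -2369 + 4 = -2365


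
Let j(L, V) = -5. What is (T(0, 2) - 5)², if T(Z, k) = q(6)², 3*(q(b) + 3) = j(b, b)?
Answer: 22801/81 ≈ 281.49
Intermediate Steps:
q(b) = -14/3 (q(b) = -3 + (⅓)*(-5) = -3 - 5/3 = -14/3)
T(Z, k) = 196/9 (T(Z, k) = (-14/3)² = 196/9)
(T(0, 2) - 5)² = (196/9 - 5)² = (151/9)² = 22801/81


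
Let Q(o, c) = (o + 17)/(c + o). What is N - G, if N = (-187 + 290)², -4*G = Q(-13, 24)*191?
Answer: 116890/11 ≈ 10626.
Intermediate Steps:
Q(o, c) = (17 + o)/(c + o)
G = -191/11 (G = -(17 - 13)/(24 - 13)*191/4 = -4/11*191/4 = -(1/11)*4*191/4 = -191/11 ≈ -17.364)
N = 10609 (N = 103² = 10609)
N - G = 10609 - 1*(-191/11) = 10609 + 191/11 = 116890/11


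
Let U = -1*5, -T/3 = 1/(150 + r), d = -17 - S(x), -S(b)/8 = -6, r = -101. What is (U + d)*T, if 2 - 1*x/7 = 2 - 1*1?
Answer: 30/7 ≈ 4.2857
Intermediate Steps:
x = 7 (x = 14 - 7*(2 - 1*1) = 14 - 7*(2 - 1) = 14 - 7*1 = 14 - 7 = 7)
S(b) = 48 (S(b) = -8*(-6) = 48)
d = -65 (d = -17 - 1*48 = -17 - 48 = -65)
T = -3/49 (T = -3/(150 - 101) = -3/49 ≈ -0.061224)
U = -5
(U + d)*T = (-5 - 65)*(-3/49) = -70*(-3/49) = 30/7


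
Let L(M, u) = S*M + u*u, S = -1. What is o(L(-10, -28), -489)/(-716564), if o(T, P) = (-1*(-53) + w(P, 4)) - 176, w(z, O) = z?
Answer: 153/179141 ≈ 0.00085408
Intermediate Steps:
L(M, u) = u² - M (L(M, u) = -M + u*u = -M + u² = u² - M)
o(T, P) = -123 + P (o(T, P) = (-1*(-53) + P) - 176 = (53 + P) - 176 = -123 + P)
o(L(-10, -28), -489)/(-716564) = (-123 - 489)/(-716564) = -612*(-1/716564) = 153/179141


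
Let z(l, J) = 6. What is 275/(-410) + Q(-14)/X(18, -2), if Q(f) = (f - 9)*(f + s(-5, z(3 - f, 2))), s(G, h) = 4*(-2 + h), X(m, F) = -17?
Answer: 2837/1394 ≈ 2.0351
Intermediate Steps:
s(G, h) = -8 + 4*h
Q(f) = (-9 + f)*(16 + f) (Q(f) = (f - 9)*(f + (-8 + 4*6)) = (-9 + f)*(f + (-8 + 24)) = (-9 + f)*(f + 16) = (-9 + f)*(16 + f))
275/(-410) + Q(-14)/X(18, -2) = 275/(-410) + (-144 + (-14)**2 + 7*(-14))/(-17) = 275*(-1/410) + (-144 + 196 - 98)*(-1/17) = -55/82 - 46*(-1/17) = -55/82 + 46/17 = 2837/1394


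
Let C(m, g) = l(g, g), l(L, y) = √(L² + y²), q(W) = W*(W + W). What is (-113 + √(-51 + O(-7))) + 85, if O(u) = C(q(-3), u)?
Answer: -28 + I*√(51 - 7*√2) ≈ -28.0 + 6.411*I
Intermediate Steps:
q(W) = 2*W² (q(W) = W*(2*W) = 2*W²)
C(m, g) = √2*√(g²) (C(m, g) = √(g² + g²) = √(2*g²) = √2*√(g²))
O(u) = √2*√(u²)
(-113 + √(-51 + O(-7))) + 85 = (-113 + √(-51 + √2*√((-7)²))) + 85 = (-113 + √(-51 + √2*√49)) + 85 = (-113 + √(-51 + √2*7)) + 85 = (-113 + √(-51 + 7*√2)) + 85 = -28 + √(-51 + 7*√2)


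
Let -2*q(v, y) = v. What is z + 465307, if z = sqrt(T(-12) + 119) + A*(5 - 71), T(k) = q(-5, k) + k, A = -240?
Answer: 481147 + sqrt(438)/2 ≈ 4.8116e+5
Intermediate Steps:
q(v, y) = -v/2
T(k) = 5/2 + k (T(k) = -1/2*(-5) + k = 5/2 + k)
z = 15840 + sqrt(438)/2 (z = sqrt((5/2 - 12) + 119) - 240*(5 - 71) = sqrt(-19/2 + 119) - 240*(-66) = sqrt(219/2) + 15840 = sqrt(438)/2 + 15840 = 15840 + sqrt(438)/2 ≈ 15850.)
z + 465307 = (15840 + sqrt(438)/2) + 465307 = 481147 + sqrt(438)/2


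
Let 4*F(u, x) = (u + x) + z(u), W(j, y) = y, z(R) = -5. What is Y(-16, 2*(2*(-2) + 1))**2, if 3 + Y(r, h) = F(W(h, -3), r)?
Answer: 81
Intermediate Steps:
F(u, x) = -5/4 + u/4 + x/4 (F(u, x) = ((u + x) - 5)/4 = (-5 + u + x)/4 = -5/4 + u/4 + x/4)
Y(r, h) = -5 + r/4 (Y(r, h) = -3 + (-5/4 + (1/4)*(-3) + r/4) = -3 + (-5/4 - 3/4 + r/4) = -3 + (-2 + r/4) = -5 + r/4)
Y(-16, 2*(2*(-2) + 1))**2 = (-5 + (1/4)*(-16))**2 = (-5 - 4)**2 = (-9)**2 = 81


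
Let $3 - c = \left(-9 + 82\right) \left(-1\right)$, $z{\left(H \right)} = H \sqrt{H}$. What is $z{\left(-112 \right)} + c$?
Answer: $76 - 448 i \sqrt{7} \approx 76.0 - 1185.3 i$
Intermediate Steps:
$z{\left(H \right)} = H^{\frac{3}{2}}$
$c = 76$ ($c = 3 - \left(-9 + 82\right) \left(-1\right) = 3 - 73 \left(-1\right) = 3 - -73 = 3 + 73 = 76$)
$z{\left(-112 \right)} + c = \left(-112\right)^{\frac{3}{2}} + 76 = - 448 i \sqrt{7} + 76 = 76 - 448 i \sqrt{7}$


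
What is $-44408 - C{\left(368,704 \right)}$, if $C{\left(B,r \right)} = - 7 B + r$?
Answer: $-42536$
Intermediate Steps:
$C{\left(B,r \right)} = r - 7 B$
$-44408 - C{\left(368,704 \right)} = -44408 - \left(704 - 2576\right) = -44408 - -1872 = -44408 + 1872 = -42536$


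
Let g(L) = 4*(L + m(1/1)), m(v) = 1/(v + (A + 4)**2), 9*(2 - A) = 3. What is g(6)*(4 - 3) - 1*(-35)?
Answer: 8809/149 ≈ 59.121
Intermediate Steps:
A = 5/3 (A = 2 - 1/9*3 = 2 - 1/3 = 5/3 ≈ 1.6667)
m(v) = 1/(289/9 + v) (m(v) = 1/(v + (5/3 + 4)**2) = 1/(v + (17/3)**2) = 1/(v + 289/9) = 1/(289/9 + v))
g(L) = 18/149 + 4*L (g(L) = 4*(L + 9/(289 + 9/1)) = 4*(L + 9/(289 + 9*1)) = 4*(L + 9/(289 + 9)) = 4*(L + 9/298) = 4*(9/298 + L) = 18/149 + 4*L)
g(6)*(4 - 3) - 1*(-35) = (18/149 + 4*6)*(4 - 3) - 1*(-35) = (18/149 + 24)*1 + 35 = (3594/149)*1 + 35 = 3594/149 + 35 = 8809/149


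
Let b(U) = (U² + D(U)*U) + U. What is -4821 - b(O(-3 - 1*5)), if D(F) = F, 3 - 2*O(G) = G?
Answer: -4887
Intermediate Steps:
O(G) = 3/2 - G/2
b(U) = U + 2*U² (b(U) = (U² + U*U) + U = (U² + U²) + U = 2*U² + U = U + 2*U²)
-4821 - b(O(-3 - 1*5)) = -4821 - (3/2 - (-3 - 1*5)/2)*(1 + 2*(3/2 - (-3 - 1*5)/2)) = -4821 - (3/2 - (-3 - 5)/2)*(1 + 2*(3/2 - (-3 - 5)/2)) = -4821 - (3/2 - ½*(-8))*(1 + 2*(3/2 - ½*(-8))) = -4821 - (3/2 + 4)*(1 + 2*(3/2 + 4)) = -4821 - 11*(1 + 2*(11/2))/2 = -4821 - 11*(1 + 11)/2 = -4821 - 11*12/2 = -4821 - 1*66 = -4821 - 66 = -4887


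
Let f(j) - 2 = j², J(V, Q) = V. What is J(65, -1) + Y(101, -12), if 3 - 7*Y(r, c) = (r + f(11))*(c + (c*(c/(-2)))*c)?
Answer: -190390/7 ≈ -27199.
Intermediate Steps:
f(j) = 2 + j²
Y(r, c) = 3/7 - (123 + r)*(c - c³/2)/7 (Y(r, c) = 3/7 - (r + (2 + 11²))*(c + (c*(c/(-2)))*c)/7 = 3/7 - (r + (2 + 121))*(c + (c*(c*(-½)))*c)/7 = 3/7 - (r + 123)*(c + (c*(-c/2))*c)/7 = 3/7 - (123 + r)*(c + (-c²/2)*c)/7 = 3/7 - (123 + r)*(c - c³/2)/7)
J(65, -1) + Y(101, -12) = 65 + (3/7 - 123/7*(-12) + (123/14)*(-12)³ - ⅐*(-12)*101 + (1/14)*101*(-12)³) = 65 + (3/7 + 1476/7 + (123/14)*(-1728) + 1212/7 + (1/14)*101*(-1728)) = 65 + (3/7 + 1476/7 - 106272/7 + 1212/7 - 87264/7) = 65 - 190845/7 = -190390/7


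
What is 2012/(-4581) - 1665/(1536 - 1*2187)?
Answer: 2105851/994077 ≈ 2.1184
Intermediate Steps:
2012/(-4581) - 1665/(1536 - 1*2187) = 2012*(-1/4581) - 1665/(1536 - 2187) = -2012/4581 - 1665/(-651) = -2012/4581 - 1665*(-1/651) = -2012/4581 + 555/217 = 2105851/994077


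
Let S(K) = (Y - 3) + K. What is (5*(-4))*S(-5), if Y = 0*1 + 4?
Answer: 80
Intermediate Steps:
Y = 4 (Y = 0 + 4 = 4)
S(K) = 1 + K (S(K) = (4 - 3) + K = 1 + K)
(5*(-4))*S(-5) = (5*(-4))*(1 - 5) = -20*(-4) = 80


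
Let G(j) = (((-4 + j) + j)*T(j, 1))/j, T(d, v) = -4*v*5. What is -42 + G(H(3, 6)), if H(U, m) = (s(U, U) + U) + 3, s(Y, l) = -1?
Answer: -66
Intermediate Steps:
H(U, m) = 2 + U (H(U, m) = (-1 + U) + 3 = 2 + U)
T(d, v) = -20*v
G(j) = (80 - 40*j)/j (G(j) = (((-4 + j) + j)*(-20*1))/j = ((-4 + 2*j)*(-20))/j = (80 - 40*j)/j)
-42 + G(H(3, 6)) = -42 + (-40 + 80/(2 + 3)) = -42 + (-40 + 80/5) = -42 + (-40 + 80*(1/5)) = -42 + (-40 + 16) = -42 - 24 = -66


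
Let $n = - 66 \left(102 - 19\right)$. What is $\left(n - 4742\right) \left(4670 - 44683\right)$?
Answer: $408932860$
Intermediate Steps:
$n = -5478$ ($n = \left(-66\right) 83 = -5478$)
$\left(n - 4742\right) \left(4670 - 44683\right) = \left(-5478 - 4742\right) \left(4670 - 44683\right) = \left(-10220\right) \left(-40013\right) = 408932860$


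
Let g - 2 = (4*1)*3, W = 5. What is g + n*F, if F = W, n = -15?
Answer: -61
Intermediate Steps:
g = 14 (g = 2 + (4*1)*3 = 2 + 4*3 = 2 + 12 = 14)
F = 5
g + n*F = 14 - 15*5 = 14 - 75 = -61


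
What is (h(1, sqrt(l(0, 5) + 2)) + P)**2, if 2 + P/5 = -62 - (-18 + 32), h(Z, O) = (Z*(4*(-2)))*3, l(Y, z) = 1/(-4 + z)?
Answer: 171396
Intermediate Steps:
h(Z, O) = -24*Z (h(Z, O) = (Z*(-8))*3 = -8*Z*3 = -24*Z)
P = -390 (P = -10 + 5*(-62 - (-18 + 32)) = -10 + 5*(-62 - 1*14) = -10 + 5*(-62 - 14) = -10 + 5*(-76) = -10 - 380 = -390)
(h(1, sqrt(l(0, 5) + 2)) + P)**2 = (-24*1 - 390)**2 = (-24 - 390)**2 = (-414)**2 = 171396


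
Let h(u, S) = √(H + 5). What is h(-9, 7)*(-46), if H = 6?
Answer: -46*√11 ≈ -152.56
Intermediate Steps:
h(u, S) = √11 (h(u, S) = √(6 + 5) = √11)
h(-9, 7)*(-46) = √11*(-46) = -46*√11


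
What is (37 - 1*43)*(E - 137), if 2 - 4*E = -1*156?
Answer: 585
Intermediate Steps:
E = 79/2 (E = 1/2 - (-1)*156/4 = 1/2 - 1/4*(-156) = 1/2 + 39 = 79/2 ≈ 39.500)
(37 - 1*43)*(E - 137) = (37 - 1*43)*(79/2 - 137) = (37 - 43)*(-195/2) = -6*(-195/2) = 585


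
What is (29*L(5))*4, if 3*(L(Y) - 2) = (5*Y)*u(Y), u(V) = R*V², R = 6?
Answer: 145232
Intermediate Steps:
u(V) = 6*V²
L(Y) = 2 + 10*Y³ (L(Y) = 2 + ((5*Y)*(6*Y²))/3 = 2 + (30*Y³)/3 = 2 + 10*Y³)
(29*L(5))*4 = (29*(2 + 10*5³))*4 = (29*(2 + 10*125))*4 = (29*(2 + 1250))*4 = (29*1252)*4 = 36308*4 = 145232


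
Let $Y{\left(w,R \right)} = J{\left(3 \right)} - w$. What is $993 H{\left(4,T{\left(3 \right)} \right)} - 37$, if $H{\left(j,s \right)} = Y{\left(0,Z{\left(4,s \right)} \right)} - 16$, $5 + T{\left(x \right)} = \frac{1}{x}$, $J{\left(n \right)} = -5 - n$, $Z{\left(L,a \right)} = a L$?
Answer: $-23869$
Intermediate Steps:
$Z{\left(L,a \right)} = L a$
$Y{\left(w,R \right)} = -8 - w$ ($Y{\left(w,R \right)} = \left(-5 - 3\right) - w = -8 - w$)
$T{\left(x \right)} = -5 + \frac{1}{x}$
$H{\left(j,s \right)} = -24$ ($H{\left(j,s \right)} = \left(-8 - 0\right) - 16 = \left(-8 + 0\right) - 16 = -8 - 16 = -24$)
$993 H{\left(4,T{\left(3 \right)} \right)} - 37 = 993 \left(-24\right) - 37 = -23832 - 37 = -23869$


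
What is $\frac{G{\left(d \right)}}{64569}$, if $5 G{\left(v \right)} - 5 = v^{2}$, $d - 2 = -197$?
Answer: $\frac{7606}{64569} \approx 0.1178$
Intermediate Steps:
$d = -195$ ($d = 2 - 197 = -195$)
$G{\left(v \right)} = 1 + \frac{v^{2}}{5}$
$\frac{G{\left(d \right)}}{64569} = \frac{1 + \frac{\left(-195\right)^{2}}{5}}{64569} = \left(1 + \frac{1}{5} \cdot 38025\right) \frac{1}{64569} = \left(1 + 7605\right) \frac{1}{64569} = 7606 \cdot \frac{1}{64569} = \frac{7606}{64569}$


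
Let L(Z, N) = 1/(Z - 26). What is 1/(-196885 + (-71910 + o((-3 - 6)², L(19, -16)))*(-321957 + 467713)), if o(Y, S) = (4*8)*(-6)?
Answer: -1/10509495997 ≈ -9.5152e-11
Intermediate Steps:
L(Z, N) = 1/(-26 + Z)
o(Y, S) = -192 (o(Y, S) = 32*(-6) = -192)
1/(-196885 + (-71910 + o((-3 - 6)², L(19, -16)))*(-321957 + 467713)) = 1/(-196885 + (-71910 - 192)*(-321957 + 467713)) = 1/(-196885 - 72102*145756) = 1/(-196885 - 10509299112) = 1/(-10509495997) = -1/10509495997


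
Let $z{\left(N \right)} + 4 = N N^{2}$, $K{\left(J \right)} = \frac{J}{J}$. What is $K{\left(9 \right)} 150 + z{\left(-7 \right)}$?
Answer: $-197$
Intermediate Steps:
$K{\left(J \right)} = 1$
$z{\left(N \right)} = -4 + N^{3}$ ($z{\left(N \right)} = -4 + N N^{2} = -4 + N^{3}$)
$K{\left(9 \right)} 150 + z{\left(-7 \right)} = 1 \cdot 150 + \left(-4 + \left(-7\right)^{3}\right) = 150 - 347 = -197$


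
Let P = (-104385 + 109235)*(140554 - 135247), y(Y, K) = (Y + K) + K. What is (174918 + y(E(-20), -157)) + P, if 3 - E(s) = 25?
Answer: 25913532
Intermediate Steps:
E(s) = -22 (E(s) = 3 - 1*25 = 3 - 25 = -22)
y(Y, K) = Y + 2*K (y(Y, K) = (K + Y) + K = Y + 2*K)
P = 25738950 (P = 4850*5307 = 25738950)
(174918 + y(E(-20), -157)) + P = (174918 + (-22 + 2*(-157))) + 25738950 = (174918 + (-22 - 314)) + 25738950 = (174918 - 336) + 25738950 = 174582 + 25738950 = 25913532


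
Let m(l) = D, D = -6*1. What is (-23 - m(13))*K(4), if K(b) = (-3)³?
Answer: 459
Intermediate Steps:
K(b) = -27
D = -6
m(l) = -6
(-23 - m(13))*K(4) = (-23 - 1*(-6))*(-27) = (-23 + 6)*(-27) = -17*(-27) = 459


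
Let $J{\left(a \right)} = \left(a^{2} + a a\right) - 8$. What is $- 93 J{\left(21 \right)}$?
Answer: $-81282$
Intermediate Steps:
$J{\left(a \right)} = -8 + 2 a^{2}$ ($J{\left(a \right)} = \left(a^{2} + a^{2}\right) - 8 = 2 a^{2} - 8 = -8 + 2 a^{2}$)
$- 93 J{\left(21 \right)} = - 93 \left(-8 + 2 \cdot 21^{2}\right) = - 93 \left(-8 + 2 \cdot 441\right) = - 93 \left(-8 + 882\right) = \left(-93\right) 874 = -81282$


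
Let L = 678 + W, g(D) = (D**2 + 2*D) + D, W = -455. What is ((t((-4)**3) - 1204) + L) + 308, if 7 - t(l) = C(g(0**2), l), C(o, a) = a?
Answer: -602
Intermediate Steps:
g(D) = D**2 + 3*D
L = 223 (L = 678 - 455 = 223)
t(l) = 7 - l
((t((-4)**3) - 1204) + L) + 308 = (((7 - 1*(-4)**3) - 1204) + 223) + 308 = (((7 - 1*(-64)) - 1204) + 223) + 308 = (((7 + 64) - 1204) + 223) + 308 = ((71 - 1204) + 223) + 308 = (-1133 + 223) + 308 = -910 + 308 = -602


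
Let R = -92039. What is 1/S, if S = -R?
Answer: 1/92039 ≈ 1.0865e-5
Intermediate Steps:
S = 92039 (S = -1*(-92039) = 92039)
1/S = 1/92039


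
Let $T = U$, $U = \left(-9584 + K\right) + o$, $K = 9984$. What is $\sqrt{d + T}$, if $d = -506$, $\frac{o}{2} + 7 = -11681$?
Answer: $i \sqrt{23482} \approx 153.24 i$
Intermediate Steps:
$o = -23376$ ($o = -14 + 2 \left(-11681\right) = -14 - 23362 = -23376$)
$U = -22976$ ($U = \left(-9584 + 9984\right) - 23376 = 400 - 23376 = -22976$)
$T = -22976$
$\sqrt{d + T} = \sqrt{-506 - 22976} = \sqrt{-23482} = i \sqrt{23482}$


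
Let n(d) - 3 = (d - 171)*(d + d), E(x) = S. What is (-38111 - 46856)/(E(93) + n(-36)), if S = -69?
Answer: -84967/14838 ≈ -5.7263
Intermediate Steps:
E(x) = -69
n(d) = 3 + 2*d*(-171 + d) (n(d) = 3 + (d - 171)*(d + d) = 3 + (-171 + d)*(2*d) = 3 + 2*d*(-171 + d))
(-38111 - 46856)/(E(93) + n(-36)) = (-38111 - 46856)/(-69 + (3 - 342*(-36) + 2*(-36)²)) = -84967/(-69 + (3 + 12312 + 2*1296)) = -84967/(-69 + (3 + 12312 + 2592)) = -84967/(-69 + 14907) = -84967/14838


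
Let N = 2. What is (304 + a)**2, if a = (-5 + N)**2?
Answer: 97969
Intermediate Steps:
a = 9 (a = (-5 + 2)**2 = (-3)**2 = 9)
(304 + a)**2 = (304 + 9)**2 = 313**2 = 97969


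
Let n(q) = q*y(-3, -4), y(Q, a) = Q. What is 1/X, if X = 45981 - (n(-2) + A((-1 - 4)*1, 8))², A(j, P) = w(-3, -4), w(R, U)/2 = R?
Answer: 1/45981 ≈ 2.1748e-5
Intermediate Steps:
w(R, U) = 2*R
A(j, P) = -6 (A(j, P) = 2*(-3) = -6)
n(q) = -3*q (n(q) = q*(-3) = -3*q)
X = 45981 (X = 45981 - (-3*(-2) - 6)² = 45981 - (6 - 6)² = 45981 - 1*0² = 45981 - 1*0 = 45981 + 0 = 45981)
1/X = 1/45981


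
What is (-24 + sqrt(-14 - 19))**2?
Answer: (24 - I*sqrt(33))**2 ≈ 543.0 - 275.74*I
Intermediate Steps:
(-24 + sqrt(-14 - 19))**2 = (-24 + sqrt(-33))**2 = (-24 + I*sqrt(33))**2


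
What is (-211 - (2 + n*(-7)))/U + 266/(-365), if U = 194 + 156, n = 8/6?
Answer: -100463/76650 ≈ -1.3107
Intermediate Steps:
n = 4/3 (n = 8*(1/6) = 4/3 ≈ 1.3333)
U = 350
(-211 - (2 + n*(-7)))/U + 266/(-365) = (-211 - (2 + (4/3)*(-7)))/350 + 266/(-365) = (-211 - (2 - 28/3))*(1/350) + 266*(-1/365) = (-211 - 1*(-22/3))*(1/350) - 266/365 = (-211 + 22/3)*(1/350) - 266/365 = -611/3*1/350 - 266/365 = -611/1050 - 266/365 = -100463/76650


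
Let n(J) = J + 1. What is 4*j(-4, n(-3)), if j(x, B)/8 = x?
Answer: -128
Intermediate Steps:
n(J) = 1 + J
j(x, B) = 8*x
4*j(-4, n(-3)) = 4*(8*(-4)) = 4*(-32) = -128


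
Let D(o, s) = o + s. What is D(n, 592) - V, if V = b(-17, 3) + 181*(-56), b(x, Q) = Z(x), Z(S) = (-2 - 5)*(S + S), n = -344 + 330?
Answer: 10476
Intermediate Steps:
n = -14
Z(S) = -14*S
b(x, Q) = -14*x
V = -9898 (V = -14*(-17) + 181*(-56) = 238 - 10136 = -9898)
D(n, 592) - V = (-14 + 592) - 1*(-9898) = 578 + 9898 = 10476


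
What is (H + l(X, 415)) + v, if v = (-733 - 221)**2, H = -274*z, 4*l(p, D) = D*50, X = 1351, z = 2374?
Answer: 529655/2 ≈ 2.6483e+5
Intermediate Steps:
l(p, D) = 25*D/2 (l(p, D) = (D*50)/4 = (50*D)/4 = 25*D/2)
H = -650476 (H = -274*2374 = -650476)
v = 910116 (v = (-954)**2 = 910116)
(H + l(X, 415)) + v = (-650476 + (25/2)*415) + 910116 = (-650476 + 10375/2) + 910116 = -1290577/2 + 910116 = 529655/2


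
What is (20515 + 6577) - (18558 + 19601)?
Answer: -11067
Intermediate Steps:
(20515 + 6577) - (18558 + 19601) = 27092 - 1*38159 = 27092 - 38159 = -11067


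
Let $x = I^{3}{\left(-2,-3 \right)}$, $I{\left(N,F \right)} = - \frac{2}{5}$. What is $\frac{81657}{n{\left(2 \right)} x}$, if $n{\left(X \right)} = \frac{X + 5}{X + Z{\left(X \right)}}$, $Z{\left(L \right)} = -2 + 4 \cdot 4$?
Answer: $- \frac{20414250}{7} \approx -2.9163 \cdot 10^{6}$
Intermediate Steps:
$Z{\left(L \right)} = 14$ ($Z{\left(L \right)} = -2 + 16 = 14$)
$I{\left(N,F \right)} = - \frac{2}{5}$ ($I{\left(N,F \right)} = \left(-2\right) \frac{1}{5} = - \frac{2}{5}$)
$n{\left(X \right)} = \frac{5 + X}{14 + X}$ ($n{\left(X \right)} = \frac{X + 5}{X + 14} = \frac{5 + X}{14 + X}$)
$x = - \frac{8}{125}$ ($x = \left(- \frac{2}{5}\right)^{3} = - \frac{8}{125} \approx -0.064$)
$\frac{81657}{n{\left(2 \right)} x} = \frac{81657}{\frac{5 + 2}{14 + 2} \left(- \frac{8}{125}\right)} = \frac{81657}{\frac{1}{16} \cdot 7 \left(- \frac{8}{125}\right)} = \frac{81657}{\frac{7}{16} \left(- \frac{8}{125}\right)} = \frac{81657}{- \frac{7}{250}} = 81657 \left(- \frac{250}{7}\right) = - \frac{20414250}{7}$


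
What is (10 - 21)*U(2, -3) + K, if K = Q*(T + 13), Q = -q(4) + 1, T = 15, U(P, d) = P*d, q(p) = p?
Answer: -18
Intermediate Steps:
Q = -3 (Q = -1*4 + 1 = -4 + 1 = -3)
K = -84 (K = -3*(15 + 13) = -3*28 = -84)
(10 - 21)*U(2, -3) + K = (10 - 21)*(2*(-3)) - 84 = -11*(-6) - 84 = 66 - 84 = -18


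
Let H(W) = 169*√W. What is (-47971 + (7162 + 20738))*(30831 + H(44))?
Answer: -618809001 - 6783998*√11 ≈ -6.4131e+8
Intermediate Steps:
(-47971 + (7162 + 20738))*(30831 + H(44)) = (-47971 + (7162 + 20738))*(30831 + 169*√44) = (-47971 + 27900)*(30831 + 169*(2*√11)) = -20071*(30831 + 338*√11) = -618809001 - 6783998*√11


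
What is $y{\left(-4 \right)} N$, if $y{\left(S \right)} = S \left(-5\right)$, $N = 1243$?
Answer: $24860$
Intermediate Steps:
$y{\left(S \right)} = - 5 S$
$y{\left(-4 \right)} N = \left(-5\right) \left(-4\right) 1243 = 20 \cdot 1243 = 24860$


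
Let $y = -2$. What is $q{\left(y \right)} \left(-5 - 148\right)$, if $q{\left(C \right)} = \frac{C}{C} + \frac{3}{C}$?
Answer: $\frac{153}{2} \approx 76.5$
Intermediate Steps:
$q{\left(C \right)} = 1 + \frac{3}{C}$
$q{\left(y \right)} \left(-5 - 148\right) = \frac{3 - 2}{-2} \left(-5 - 148\right) = \left(- \frac{1}{2}\right) 1 \left(-153\right) = \left(- \frac{1}{2}\right) \left(-153\right) = \frac{153}{2}$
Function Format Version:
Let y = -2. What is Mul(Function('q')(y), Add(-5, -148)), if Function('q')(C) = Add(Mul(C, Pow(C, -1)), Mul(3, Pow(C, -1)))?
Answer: Rational(153, 2) ≈ 76.500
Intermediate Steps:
Function('q')(C) = Add(1, Mul(3, Pow(C, -1)))
Mul(Function('q')(y), Add(-5, -148)) = Mul(Mul(Pow(-2, -1), Add(3, -2)), Add(-5, -148)) = Mul(Mul(Rational(-1, 2), 1), -153) = Mul(Rational(-1, 2), -153) = Rational(153, 2)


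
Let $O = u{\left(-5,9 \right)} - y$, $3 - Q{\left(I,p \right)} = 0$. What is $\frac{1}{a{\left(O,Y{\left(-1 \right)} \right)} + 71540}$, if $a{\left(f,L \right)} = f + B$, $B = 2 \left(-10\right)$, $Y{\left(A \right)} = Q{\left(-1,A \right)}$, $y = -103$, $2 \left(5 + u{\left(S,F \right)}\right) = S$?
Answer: $\frac{2}{143231} \approx 1.3963 \cdot 10^{-5}$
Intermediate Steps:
$u{\left(S,F \right)} = -5 + \frac{S}{2}$
$Q{\left(I,p \right)} = 3$ ($Q{\left(I,p \right)} = 3 - 0 = 3 + 0 = 3$)
$Y{\left(A \right)} = 3$
$B = -20$
$O = \frac{191}{2}$ ($O = \left(-5 + \frac{1}{2} \left(-5\right)\right) - -103 = \left(-5 - \frac{5}{2}\right) + 103 = - \frac{15}{2} + 103 = \frac{191}{2} \approx 95.5$)
$a{\left(f,L \right)} = -20 + f$ ($a{\left(f,L \right)} = f - 20 = -20 + f$)
$\frac{1}{a{\left(O,Y{\left(-1 \right)} \right)} + 71540} = \frac{1}{\left(-20 + \frac{191}{2}\right) + 71540} = \frac{1}{\frac{151}{2} + 71540} = \frac{1}{\frac{143231}{2}} = \frac{2}{143231}$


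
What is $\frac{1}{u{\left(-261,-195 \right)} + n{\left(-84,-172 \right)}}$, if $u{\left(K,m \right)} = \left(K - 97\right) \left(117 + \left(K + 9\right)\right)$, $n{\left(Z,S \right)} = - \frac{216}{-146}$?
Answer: $\frac{73}{3528198} \approx 2.069 \cdot 10^{-5}$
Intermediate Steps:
$n{\left(Z,S \right)} = \frac{108}{73}$ ($n{\left(Z,S \right)} = \left(-216\right) \left(- \frac{1}{146}\right) = \frac{108}{73}$)
$u{\left(K,m \right)} = \left(-97 + K\right) \left(126 + K\right)$ ($u{\left(K,m \right)} = \left(-97 + K\right) \left(117 + \left(9 + K\right)\right) = \left(-97 + K\right) \left(126 + K\right)$)
$\frac{1}{u{\left(-261,-195 \right)} + n{\left(-84,-172 \right)}} = \frac{1}{\left(-12222 + \left(-261\right)^{2} + 29 \left(-261\right)\right) + \frac{108}{73}} = \frac{1}{\left(-12222 + 68121 - 7569\right) + \frac{108}{73}} = \frac{1}{48330 + \frac{108}{73}} = \frac{1}{\frac{3528198}{73}} = \frac{73}{3528198}$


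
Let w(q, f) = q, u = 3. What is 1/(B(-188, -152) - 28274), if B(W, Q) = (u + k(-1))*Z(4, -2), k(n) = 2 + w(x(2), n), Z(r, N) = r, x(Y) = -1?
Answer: -1/28258 ≈ -3.5388e-5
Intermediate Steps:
k(n) = 1 (k(n) = 2 - 1 = 1)
B(W, Q) = 16 (B(W, Q) = (3 + 1)*4 = 4*4 = 16)
1/(B(-188, -152) - 28274) = 1/(16 - 28274) = 1/(-28258) = -1/28258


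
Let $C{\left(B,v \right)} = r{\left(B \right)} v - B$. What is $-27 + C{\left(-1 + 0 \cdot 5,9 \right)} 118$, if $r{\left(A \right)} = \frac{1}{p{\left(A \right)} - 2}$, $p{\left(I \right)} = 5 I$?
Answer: $- \frac{425}{7} \approx -60.714$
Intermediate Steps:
$r{\left(A \right)} = \frac{1}{-2 + 5 A}$ ($r{\left(A \right)} = \frac{1}{5 A - 2} = \frac{1}{-2 + 5 A}$)
$C{\left(B,v \right)} = - B + \frac{v}{-2 + 5 B}$ ($C{\left(B,v \right)} = \frac{v}{-2 + 5 B} - B = - B + \frac{v}{-2 + 5 B}$)
$-27 + C{\left(-1 + 0 \cdot 5,9 \right)} 118 = -27 + \left(- (-1 + 0 \cdot 5) + \frac{9}{-2 + 5 \left(-1 + 0 \cdot 5\right)}\right) 118 = -27 + \left(- (-1 + 0) + \frac{9}{-2 + 5 \left(-1 + 0\right)}\right) 118 = -27 + \left(\left(-1\right) \left(-1\right) + \frac{9}{-2 + 5 \left(-1\right)}\right) 118 = -27 + \left(1 + \frac{9}{-2 - 5}\right) 118 = -27 + \left(1 + \frac{9}{-7}\right) 118 = -27 + \left(1 + 9 \left(- \frac{1}{7}\right)\right) 118 = -27 + \left(1 - \frac{9}{7}\right) 118 = -27 - \frac{236}{7} = - \frac{425}{7}$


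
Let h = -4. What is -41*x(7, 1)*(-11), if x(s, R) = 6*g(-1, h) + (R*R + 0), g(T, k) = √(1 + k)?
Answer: 451 + 2706*I*√3 ≈ 451.0 + 4686.9*I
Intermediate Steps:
x(s, R) = R² + 6*I*√3 (x(s, R) = 6*√(1 - 4) + (R*R + 0) = 6*√(-3) + (R² + 0) = 6*(I*√3) + R² = 6*I*√3 + R² = R² + 6*I*√3)
-41*x(7, 1)*(-11) = -41*(1² + 6*I*√3)*(-11) = -41*(1 + 6*I*√3)*(-11) = (-41 - 246*I*√3)*(-11) = 451 + 2706*I*√3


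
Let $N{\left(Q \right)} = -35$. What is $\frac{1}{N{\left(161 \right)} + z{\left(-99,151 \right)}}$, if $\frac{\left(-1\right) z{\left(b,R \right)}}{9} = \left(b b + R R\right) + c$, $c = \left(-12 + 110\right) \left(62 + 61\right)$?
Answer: $- \frac{1}{401939} \approx -2.4879 \cdot 10^{-6}$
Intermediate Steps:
$c = 12054$ ($c = 98 \cdot 123 = 12054$)
$z{\left(b,R \right)} = -108486 - 9 R^{2} - 9 b^{2}$ ($z{\left(b,R \right)} = - 9 \left(\left(b b + R R\right) + 12054\right) = - 9 \left(\left(b^{2} + R^{2}\right) + 12054\right) = - 9 \left(\left(R^{2} + b^{2}\right) + 12054\right) = - 9 \left(12054 + R^{2} + b^{2}\right) = -108486 - 9 R^{2} - 9 b^{2}$)
$\frac{1}{N{\left(161 \right)} + z{\left(-99,151 \right)}} = \frac{1}{-35 - \left(108486 + 88209 + 205209\right)} = \frac{1}{-35 - 401904} = \frac{1}{-401939} = - \frac{1}{401939}$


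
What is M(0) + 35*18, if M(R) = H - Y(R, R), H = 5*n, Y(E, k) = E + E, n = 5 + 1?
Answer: 660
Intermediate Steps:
n = 6
Y(E, k) = 2*E
H = 30 (H = 5*6 = 30)
M(R) = 30 - 2*R
M(0) + 35*18 = (30 - 2*0) + 35*18 = (30 + 0) + 630 = 30 + 630 = 660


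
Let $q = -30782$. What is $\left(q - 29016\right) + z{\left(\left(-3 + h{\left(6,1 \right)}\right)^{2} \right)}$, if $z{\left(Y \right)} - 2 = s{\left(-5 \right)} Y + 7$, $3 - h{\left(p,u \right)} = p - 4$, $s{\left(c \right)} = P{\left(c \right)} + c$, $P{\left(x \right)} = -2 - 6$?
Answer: $-59841$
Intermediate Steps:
$P{\left(x \right)} = -8$ ($P{\left(x \right)} = -2 - 6 = -8$)
$s{\left(c \right)} = -8 + c$
$h{\left(p,u \right)} = 7 - p$ ($h{\left(p,u \right)} = 3 - \left(p - 4\right) = 3 - \left(-4 + p\right) = 7 - p$)
$z{\left(Y \right)} = 9 - 13 Y$ ($z{\left(Y \right)} = 2 + \left(\left(-8 - 5\right) Y + 7\right) = 2 - \left(-7 + 13 Y\right) = 9 - 13 Y$)
$\left(q - 29016\right) + z{\left(\left(-3 + h{\left(6,1 \right)}\right)^{2} \right)} = \left(-30782 - 29016\right) + \left(9 - 13 \left(-3 + \left(7 - 6\right)\right)^{2}\right) = -59798 + \left(9 - 13 \left(-3 + \left(7 - 6\right)\right)^{2}\right) = -59798 + \left(9 - 13 \left(-3 + 1\right)^{2}\right) = -59798 + \left(9 - 13 \left(-2\right)^{2}\right) = -59798 + \left(9 - 52\right) = -59798 - 43 = -59841$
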